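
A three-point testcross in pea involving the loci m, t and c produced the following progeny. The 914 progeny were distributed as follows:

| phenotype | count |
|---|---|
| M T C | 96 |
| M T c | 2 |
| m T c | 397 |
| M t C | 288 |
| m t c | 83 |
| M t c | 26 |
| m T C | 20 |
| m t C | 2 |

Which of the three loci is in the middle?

The two most frequent reciprocal classes, M t C and m T c, are the parental types, so the F1 was M t C / m T c.
The two rarest classes, m t C and M T c, are the double crossovers. Comparing them with the parentals, only the m allele has switched, so m is the middle locus and the order is c – m – t.

m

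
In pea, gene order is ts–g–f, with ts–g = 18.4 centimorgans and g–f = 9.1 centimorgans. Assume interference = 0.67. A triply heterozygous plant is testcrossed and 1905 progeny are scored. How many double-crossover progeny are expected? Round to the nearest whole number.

11

Map distances give recombination frequencies of 0.184 and 0.091 for the two intervals.
With interference 0.67 (so coincidence = 0.33), expected double-crossover frequency = 0.184 × 0.091 × 0.33 = 0.00553.
Expected number = 0.00553 × 1905 = 10.53 ≈ 11.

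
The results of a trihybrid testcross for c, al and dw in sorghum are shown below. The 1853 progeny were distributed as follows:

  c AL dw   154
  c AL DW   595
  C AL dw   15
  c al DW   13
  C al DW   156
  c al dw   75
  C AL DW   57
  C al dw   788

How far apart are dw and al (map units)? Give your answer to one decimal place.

The two most frequent reciprocal classes, C al dw and c AL DW, are the parental types, so the F1 was C al dw / c AL DW.
The two rarest classes, C AL dw and c al DW, are the double crossovers. Comparing them with the parentals, only the al allele has switched, so al is the middle locus and the order is c – al – dw.
Crossovers in the al–dw interval produce the single-crossover classes C al DW and c AL dw (156 + 154 = 310) plus the double crossovers (28).
RF(al–dw) = (310 + 28) / 1853 = 338/1853 = 0.1824 → 18.2 map units.

18.2 map units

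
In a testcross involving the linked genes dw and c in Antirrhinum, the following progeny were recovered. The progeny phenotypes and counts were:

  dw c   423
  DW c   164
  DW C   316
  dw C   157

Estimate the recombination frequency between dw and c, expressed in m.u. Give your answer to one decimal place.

30.3 m.u.

The two most frequent classes, DW C (316) and dw c (423), are the parental types, so the F1 was DW C / dw c.
The recombinant classes are DW c and dw C: 164 + 157 = 321.
Recombination frequency = 321/1060 = 0.3028 ≈ 30.3%, i.e. 30.3 m.u.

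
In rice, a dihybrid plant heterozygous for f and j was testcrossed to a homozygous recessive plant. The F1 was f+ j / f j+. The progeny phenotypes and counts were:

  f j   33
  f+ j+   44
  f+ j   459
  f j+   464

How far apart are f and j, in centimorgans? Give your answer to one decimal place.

7.7 centimorgans

The recombinant classes are f+ j+ and f j: 44 + 33 = 77.
Recombination frequency = 77/1000 = 0.0770 ≈ 7.7%, i.e. 7.7 centimorgans.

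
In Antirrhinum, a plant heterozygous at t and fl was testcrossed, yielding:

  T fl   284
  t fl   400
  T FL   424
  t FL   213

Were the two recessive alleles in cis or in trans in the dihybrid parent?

cis

The two most frequent classes are T FL (424) and t fl (400); these are the parental (non-recombinant) types.
So the F1 carried T FL on one chromosome and t fl on the other — the recessive alleles are on the same chromosome (cis / coupling).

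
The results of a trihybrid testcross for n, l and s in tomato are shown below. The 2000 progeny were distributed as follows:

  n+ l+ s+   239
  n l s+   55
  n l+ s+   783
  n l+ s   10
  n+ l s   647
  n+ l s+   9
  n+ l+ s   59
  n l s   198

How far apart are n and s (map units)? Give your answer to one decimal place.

The two most frequent reciprocal classes, n+ l s and n l+ s+, are the parental types, so the F1 was n+ l s / n l+ s+.
The two rarest classes, n+ l s+ and n l+ s, are the double crossovers. Comparing them with the parentals, only the s allele has switched, so s is the middle locus and the order is n – s – l.
Crossovers in the n–s interval produce the single-crossover classes n l s and n+ l+ s+ (198 + 239 = 437) plus the double crossovers (19).
RF(n–s) = (437 + 19) / 2000 = 456/2000 = 0.2280 → 22.8 map units.

22.8 map units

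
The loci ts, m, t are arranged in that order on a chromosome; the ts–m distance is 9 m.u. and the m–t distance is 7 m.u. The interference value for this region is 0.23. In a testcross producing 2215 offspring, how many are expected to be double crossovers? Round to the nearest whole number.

Map distances give recombination frequencies of 0.090 and 0.070 for the two intervals.
With interference 0.23 (so coincidence = 0.77), expected double-crossover frequency = 0.090 × 0.070 × 0.77 = 0.00485.
Expected number = 0.00485 × 2215 = 10.74 ≈ 11.

11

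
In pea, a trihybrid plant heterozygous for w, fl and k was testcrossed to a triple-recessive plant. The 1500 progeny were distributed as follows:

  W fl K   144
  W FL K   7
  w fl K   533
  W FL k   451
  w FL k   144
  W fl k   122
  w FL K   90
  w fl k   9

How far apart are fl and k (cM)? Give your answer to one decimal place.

15.2 cM

The two most frequent reciprocal classes, W FL k and w fl K, are the parental types, so the F1 was W FL k / w fl K.
The two rarest classes, W FL K and w fl k, are the double crossovers. Comparing them with the parentals, only the k allele has switched, so k is the middle locus and the order is w – k – fl.
Crossovers in the k–fl interval produce the single-crossover classes W fl k and w FL K (122 + 90 = 212) plus the double crossovers (16).
RF(k–fl) = (212 + 16) / 1500 = 228/1500 = 0.1520 → 15.2 cM.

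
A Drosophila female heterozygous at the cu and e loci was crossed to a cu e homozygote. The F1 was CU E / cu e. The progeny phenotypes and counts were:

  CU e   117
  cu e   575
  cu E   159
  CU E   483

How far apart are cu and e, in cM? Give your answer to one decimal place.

20.7 cM

The recombinant classes are CU e and cu E: 117 + 159 = 276.
Recombination frequency = 276/1334 = 0.2069 ≈ 20.7%, i.e. 20.7 cM.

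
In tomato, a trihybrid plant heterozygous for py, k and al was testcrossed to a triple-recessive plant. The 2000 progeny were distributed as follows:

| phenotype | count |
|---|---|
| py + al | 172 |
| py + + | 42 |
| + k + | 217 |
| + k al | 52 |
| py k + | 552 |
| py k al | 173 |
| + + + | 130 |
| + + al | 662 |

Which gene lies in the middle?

k

The two most frequent reciprocal classes, py k + and + + al, are the parental types, so the F1 was py k + / + + al.
The two rarest classes, py + + and + k al, are the double crossovers. Comparing them with the parentals, only the k allele has switched, so k is the middle locus and the order is al – k – py.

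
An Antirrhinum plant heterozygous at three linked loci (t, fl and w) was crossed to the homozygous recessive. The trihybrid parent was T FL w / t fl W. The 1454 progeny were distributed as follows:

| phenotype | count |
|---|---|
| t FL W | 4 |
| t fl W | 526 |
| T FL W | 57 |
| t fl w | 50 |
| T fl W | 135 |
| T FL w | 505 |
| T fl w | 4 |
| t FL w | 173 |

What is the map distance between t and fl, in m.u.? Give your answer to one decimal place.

21.7 m.u.

The two rarest classes, T fl w and t FL W, are the double crossovers. Comparing them with the parentals, only the fl allele has switched, so fl is the middle locus and the order is t – fl – w.
Crossovers in the t–fl interval produce the single-crossover classes t FL w and T fl W (173 + 135 = 308) plus the double crossovers (8).
RF(t–fl) = (308 + 8) / 1454 = 316/1454 = 0.2173 → 21.7 m.u.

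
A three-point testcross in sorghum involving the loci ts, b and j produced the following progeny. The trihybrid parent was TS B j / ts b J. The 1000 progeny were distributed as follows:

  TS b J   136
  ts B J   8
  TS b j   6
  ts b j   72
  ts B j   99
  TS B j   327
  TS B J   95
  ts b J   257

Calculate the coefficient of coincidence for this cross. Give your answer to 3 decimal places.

0.311

The two rarest classes, TS b j and ts B J, are the double crossovers. Comparing them with the parentals, only the b allele has switched, so b is the middle locus and the order is ts – b – j.
ts–b: (235 + 14)/1000 = 0.2490; b–j: (167 + 14)/1000 = 0.1810.
Expected DCO frequency = 0.2490 × 0.1810 ≈ 0.04507; observed = 14/1000 ≈ 0.01400.
Coefficient of coincidence = 0.01400/0.04507 ≈ 0.311.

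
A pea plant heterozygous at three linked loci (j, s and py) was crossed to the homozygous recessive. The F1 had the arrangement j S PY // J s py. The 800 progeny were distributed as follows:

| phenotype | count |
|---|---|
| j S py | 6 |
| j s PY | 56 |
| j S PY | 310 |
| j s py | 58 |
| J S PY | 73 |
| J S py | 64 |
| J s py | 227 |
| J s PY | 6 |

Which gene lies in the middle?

The two rarest classes, j S py and J s PY, are the double crossovers. Comparing them with the parentals, only the py allele has switched, so py is the middle locus and the order is j – py – s.

py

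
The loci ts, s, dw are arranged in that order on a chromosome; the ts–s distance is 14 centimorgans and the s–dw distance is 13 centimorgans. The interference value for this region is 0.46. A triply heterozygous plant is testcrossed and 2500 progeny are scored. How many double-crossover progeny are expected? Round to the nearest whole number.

Map distances give recombination frequencies of 0.140 and 0.130 for the two intervals.
With interference 0.46 (so coincidence = 0.54), expected double-crossover frequency = 0.140 × 0.130 × 0.54 = 0.00983.
Expected number = 0.00983 × 2500 = 24.57 ≈ 25.

25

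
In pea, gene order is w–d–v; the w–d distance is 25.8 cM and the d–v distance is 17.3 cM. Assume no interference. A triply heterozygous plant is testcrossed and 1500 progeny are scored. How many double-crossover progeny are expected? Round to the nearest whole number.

Map distances give recombination frequencies of 0.258 and 0.173 for the two intervals.
With no interference, expected double-crossover frequency = 0.258 × 0.173 = 0.04463.
Expected number = 0.04463 × 1500 = 66.95 ≈ 67.

67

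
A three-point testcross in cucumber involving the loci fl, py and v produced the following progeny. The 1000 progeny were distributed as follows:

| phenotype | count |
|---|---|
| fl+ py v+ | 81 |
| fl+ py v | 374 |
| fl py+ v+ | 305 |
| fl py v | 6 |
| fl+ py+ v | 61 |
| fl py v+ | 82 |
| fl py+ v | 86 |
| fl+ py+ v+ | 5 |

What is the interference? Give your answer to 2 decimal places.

The two most frequent reciprocal classes, fl+ py v and fl py+ v+, are the parental types, so the F1 was fl+ py v / fl py+ v+.
The two rarest classes, fl py v and fl+ py+ v+, are the double crossovers. Comparing them with the parentals, only the fl allele has switched, so fl is the middle locus and the order is py – fl – v.
py–fl: (143 + 11)/1000 = 0.1540; fl–v: (167 + 11)/1000 = 0.1780.
Expected DCO frequency = 0.1540 × 0.1780 ≈ 0.02741; observed = 11/1000 ≈ 0.01100.
Coefficient of coincidence = 0.01100/0.02741 ≈ 0.40; interference = 1 − 0.40 = 0.60.

0.60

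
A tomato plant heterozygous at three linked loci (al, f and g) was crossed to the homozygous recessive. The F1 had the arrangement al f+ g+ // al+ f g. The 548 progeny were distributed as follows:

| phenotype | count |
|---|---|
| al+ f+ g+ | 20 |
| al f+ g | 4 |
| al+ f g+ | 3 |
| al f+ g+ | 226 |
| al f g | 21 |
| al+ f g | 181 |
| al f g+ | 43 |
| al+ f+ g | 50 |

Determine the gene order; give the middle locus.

g

The two rarest classes, al f+ g and al+ f g+, are the double crossovers. Comparing them with the parentals, only the g allele has switched, so g is the middle locus and the order is f – g – al.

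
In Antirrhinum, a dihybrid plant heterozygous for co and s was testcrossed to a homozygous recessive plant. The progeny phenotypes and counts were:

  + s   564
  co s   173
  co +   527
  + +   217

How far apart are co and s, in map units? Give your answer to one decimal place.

The two most frequent classes, + s (564) and co + (527), are the parental types, so the F1 was + s / co +.
The recombinant classes are + + and co s: 217 + 173 = 390.
Recombination frequency = 390/1481 = 0.2633 ≈ 26.3%, i.e. 26.3 map units.

26.3 map units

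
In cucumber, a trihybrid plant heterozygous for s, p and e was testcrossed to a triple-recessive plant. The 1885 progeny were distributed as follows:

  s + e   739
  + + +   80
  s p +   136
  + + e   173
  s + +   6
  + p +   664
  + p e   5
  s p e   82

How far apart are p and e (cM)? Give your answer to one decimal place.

9.2 cM

The two most frequent reciprocal classes, + p + and s + e, are the parental types, so the F1 was + p + / s + e.
The two rarest classes, + p e and s + +, are the double crossovers. Comparing them with the parentals, only the e allele has switched, so e is the middle locus and the order is p – e – s.
Crossovers in the p–e interval produce the single-crossover classes + + + and s p e (80 + 82 = 162) plus the double crossovers (11).
RF(p–e) = (162 + 11) / 1885 = 173/1885 = 0.0918 → 9.2 cM.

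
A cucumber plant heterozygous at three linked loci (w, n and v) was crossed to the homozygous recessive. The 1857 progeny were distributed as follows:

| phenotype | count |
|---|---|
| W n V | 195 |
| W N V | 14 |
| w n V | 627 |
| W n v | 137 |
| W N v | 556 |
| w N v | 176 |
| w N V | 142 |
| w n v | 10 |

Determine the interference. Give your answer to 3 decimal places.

The two most frequent reciprocal classes, w n V and W N v, are the parental types, so the F1 was w n V / W N v.
The two rarest classes, w n v and W N V, are the double crossovers. Comparing them with the parentals, only the v allele has switched, so v is the middle locus and the order is n – v – w.
n–v: (279 + 24)/1857 = 0.1632; v–w: (371 + 24)/1857 = 0.2127.
Expected DCO frequency = 0.1632 × 0.2127 ≈ 0.03471; observed = 24/1857 ≈ 0.01292.
Coefficient of coincidence = 0.01292/0.03471 ≈ 0.372; interference = 1 − 0.372 = 0.628.

0.628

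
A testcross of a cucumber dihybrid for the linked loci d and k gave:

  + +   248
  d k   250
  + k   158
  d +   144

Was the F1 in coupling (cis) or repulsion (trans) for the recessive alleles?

The two most frequent classes are + + (248) and d k (250); these are the parental (non-recombinant) types.
So the F1 carried + + on one chromosome and d k on the other — the recessive alleles are on the same chromosome (cis / coupling).

cis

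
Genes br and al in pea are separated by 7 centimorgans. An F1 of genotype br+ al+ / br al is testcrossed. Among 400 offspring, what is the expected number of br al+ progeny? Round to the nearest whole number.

A map distance of 7 centimorgans corresponds to a recombination frequency of 0.070.
The F1 is br+ al+ / br al, so br al+ is a recombinant gamete class with expected frequency r/2 = 0.070/2 = 0.0350.
Expected number = 0.0350 × 400 = 14.00 ≈ 14.

14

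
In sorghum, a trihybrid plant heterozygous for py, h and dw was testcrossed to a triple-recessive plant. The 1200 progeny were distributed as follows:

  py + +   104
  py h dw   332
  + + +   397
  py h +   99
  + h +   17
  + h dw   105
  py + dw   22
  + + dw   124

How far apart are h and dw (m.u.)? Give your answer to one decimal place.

21.8 m.u.

The two most frequent reciprocal classes, py h dw and + + +, are the parental types, so the F1 was py h dw / + + +.
The two rarest classes, py + dw and + h +, are the double crossovers. Comparing them with the parentals, only the h allele has switched, so h is the middle locus and the order is py – h – dw.
Crossovers in the h–dw interval produce the single-crossover classes py h + and + + dw (99 + 124 = 223) plus the double crossovers (39).
RF(h–dw) = (223 + 39) / 1200 = 262/1200 = 0.2183 → 21.8 m.u.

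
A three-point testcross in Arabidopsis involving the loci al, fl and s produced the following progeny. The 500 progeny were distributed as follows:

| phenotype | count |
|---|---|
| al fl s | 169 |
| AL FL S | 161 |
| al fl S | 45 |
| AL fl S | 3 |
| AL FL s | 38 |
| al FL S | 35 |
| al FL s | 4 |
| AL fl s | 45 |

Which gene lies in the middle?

The two most frequent reciprocal classes, AL FL S and al fl s, are the parental types, so the F1 was AL FL S / al fl s.
The two rarest classes, AL fl S and al FL s, are the double crossovers. Comparing them with the parentals, only the fl allele has switched, so fl is the middle locus and the order is al – fl – s.

fl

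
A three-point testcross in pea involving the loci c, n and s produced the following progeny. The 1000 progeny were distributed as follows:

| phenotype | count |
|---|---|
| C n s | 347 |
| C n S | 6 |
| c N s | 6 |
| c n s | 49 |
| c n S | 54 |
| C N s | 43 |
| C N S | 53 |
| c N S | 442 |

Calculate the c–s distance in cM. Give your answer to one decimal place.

11.4 cM

The two most frequent reciprocal classes, c N S and C n s, are the parental types, so the F1 was c N S / C n s.
The two rarest classes, c N s and C n S, are the double crossovers. Comparing them with the parentals, only the s allele has switched, so s is the middle locus and the order is n – s – c.
Crossovers in the s–c interval produce the single-crossover classes C N S and c n s (53 + 49 = 102) plus the double crossovers (12).
RF(s–c) = (102 + 12) / 1000 = 114/1000 = 0.1140 → 11.4 cM.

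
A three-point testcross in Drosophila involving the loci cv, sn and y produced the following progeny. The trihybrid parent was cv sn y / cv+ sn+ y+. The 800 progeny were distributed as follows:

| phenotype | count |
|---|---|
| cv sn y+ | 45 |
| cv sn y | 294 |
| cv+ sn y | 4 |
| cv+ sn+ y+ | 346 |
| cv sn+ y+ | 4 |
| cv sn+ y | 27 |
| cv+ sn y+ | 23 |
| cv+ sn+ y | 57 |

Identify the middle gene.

cv

The two rarest classes, cv+ sn y and cv sn+ y+, are the double crossovers. Comparing them with the parentals, only the cv allele has switched, so cv is the middle locus and the order is sn – cv – y.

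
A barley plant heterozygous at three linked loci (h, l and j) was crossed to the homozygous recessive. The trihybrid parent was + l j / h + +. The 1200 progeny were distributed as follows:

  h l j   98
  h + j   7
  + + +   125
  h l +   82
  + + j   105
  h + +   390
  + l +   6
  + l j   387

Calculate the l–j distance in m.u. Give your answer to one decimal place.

The two rarest classes, + l + and h + j, are the double crossovers. Comparing them with the parentals, only the j allele has switched, so j is the middle locus and the order is h – j – l.
Crossovers in the j–l interval produce the single-crossover classes + + j and h l + (105 + 82 = 187) plus the double crossovers (13).
RF(j–l) = (187 + 13) / 1200 = 200/1200 = 0.1667 → 16.7 m.u.

16.7 m.u.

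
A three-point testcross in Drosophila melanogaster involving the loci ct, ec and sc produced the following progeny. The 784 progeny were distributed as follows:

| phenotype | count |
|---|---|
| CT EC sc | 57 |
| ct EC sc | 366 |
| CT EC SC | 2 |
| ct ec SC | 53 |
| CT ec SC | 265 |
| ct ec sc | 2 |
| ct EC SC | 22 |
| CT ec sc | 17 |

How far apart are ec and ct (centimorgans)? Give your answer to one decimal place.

14.5 centimorgans

The two most frequent reciprocal classes, CT ec SC and ct EC sc, are the parental types, so the F1 was CT ec SC / ct EC sc.
The two rarest classes, CT EC SC and ct ec sc, are the double crossovers. Comparing them with the parentals, only the ec allele has switched, so ec is the middle locus and the order is ct – ec – sc.
Crossovers in the ct–ec interval produce the single-crossover classes ct ec SC and CT EC sc (53 + 57 = 110) plus the double crossovers (4).
RF(ct–ec) = (110 + 4) / 784 = 114/784 = 0.1454 → 14.5 centimorgans.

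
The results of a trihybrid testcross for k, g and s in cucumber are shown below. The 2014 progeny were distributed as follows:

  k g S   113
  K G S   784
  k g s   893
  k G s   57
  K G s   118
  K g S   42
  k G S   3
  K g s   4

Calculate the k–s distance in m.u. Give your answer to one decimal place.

The two most frequent reciprocal classes, K G S and k g s, are the parental types, so the F1 was K G S / k g s.
The two rarest classes, k G S and K g s, are the double crossovers. Comparing them with the parentals, only the k allele has switched, so k is the middle locus and the order is s – k – g.
Crossovers in the s–k interval produce the single-crossover classes K G s and k g S (118 + 113 = 231) plus the double crossovers (7).
RF(s–k) = (231 + 7) / 2014 = 238/2014 = 0.1182 → 11.8 m.u.

11.8 m.u.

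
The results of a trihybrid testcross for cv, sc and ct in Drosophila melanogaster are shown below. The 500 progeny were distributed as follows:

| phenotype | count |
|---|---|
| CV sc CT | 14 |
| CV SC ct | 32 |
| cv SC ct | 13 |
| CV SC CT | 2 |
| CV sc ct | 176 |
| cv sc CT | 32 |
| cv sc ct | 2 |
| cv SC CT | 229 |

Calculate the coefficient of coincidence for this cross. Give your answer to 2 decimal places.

0.95

The two most frequent reciprocal classes, cv SC CT and CV sc ct, are the parental types, so the F1 was cv SC CT / CV sc ct.
The two rarest classes, CV SC CT and cv sc ct, are the double crossovers. Comparing them with the parentals, only the cv allele has switched, so cv is the middle locus and the order is ct – cv – sc.
ct–cv: (27 + 4)/500 = 0.0620; cv–sc: (64 + 4)/500 = 0.1360.
Expected DCO frequency = 0.0620 × 0.1360 ≈ 0.00843; observed = 4/500 ≈ 0.00800.
Coefficient of coincidence = 0.00800/0.00843 ≈ 0.95.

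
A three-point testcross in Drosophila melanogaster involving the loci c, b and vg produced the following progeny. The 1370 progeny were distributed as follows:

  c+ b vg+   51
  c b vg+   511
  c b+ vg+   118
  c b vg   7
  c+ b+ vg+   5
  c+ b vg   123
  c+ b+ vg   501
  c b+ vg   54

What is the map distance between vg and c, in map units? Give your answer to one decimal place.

8.5 map units

The two most frequent reciprocal classes, c b vg+ and c+ b+ vg, are the parental types, so the F1 was c b vg+ / c+ b+ vg.
The two rarest classes, c b vg and c+ b+ vg+, are the double crossovers. Comparing them with the parentals, only the vg allele has switched, so vg is the middle locus and the order is c – vg – b.
Crossovers in the c–vg interval produce the single-crossover classes c+ b vg+ and c b+ vg (51 + 54 = 105) plus the double crossovers (12).
RF(c–vg) = (105 + 12) / 1370 = 117/1370 = 0.0854 → 8.5 map units.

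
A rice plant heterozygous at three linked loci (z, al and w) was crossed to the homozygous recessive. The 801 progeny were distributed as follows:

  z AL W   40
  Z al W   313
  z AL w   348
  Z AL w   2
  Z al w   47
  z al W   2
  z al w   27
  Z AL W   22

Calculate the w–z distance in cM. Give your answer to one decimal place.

The two most frequent reciprocal classes, z AL w and Z al W, are the parental types, so the F1 was z AL w / Z al W.
The two rarest classes, Z AL w and z al W, are the double crossovers. Comparing them with the parentals, only the z allele has switched, so z is the middle locus and the order is w – z – al.
Crossovers in the w–z interval produce the single-crossover classes z AL W and Z al w (40 + 47 = 87) plus the double crossovers (4).
RF(w–z) = (87 + 4) / 801 = 91/801 = 0.1136 → 11.4 cM.

11.4 cM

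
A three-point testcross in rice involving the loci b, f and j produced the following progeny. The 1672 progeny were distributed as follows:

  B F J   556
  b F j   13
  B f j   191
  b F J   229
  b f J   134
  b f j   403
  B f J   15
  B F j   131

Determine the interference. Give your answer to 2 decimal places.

0.64

The two most frequent reciprocal classes, b f j and B F J, are the parental types, so the F1 was b f j / B F J.
The two rarest classes, b F j and B f J, are the double crossovers. Comparing them with the parentals, only the f allele has switched, so f is the middle locus and the order is b – f – j.
b–f: (420 + 28)/1672 = 0.2679; f–j: (265 + 28)/1672 = 0.1752.
Expected DCO frequency = 0.2679 × 0.1752 ≈ 0.04694; observed = 28/1672 ≈ 0.01675.
Coefficient of coincidence = 0.01675/0.04694 ≈ 0.36; interference = 1 − 0.36 = 0.64.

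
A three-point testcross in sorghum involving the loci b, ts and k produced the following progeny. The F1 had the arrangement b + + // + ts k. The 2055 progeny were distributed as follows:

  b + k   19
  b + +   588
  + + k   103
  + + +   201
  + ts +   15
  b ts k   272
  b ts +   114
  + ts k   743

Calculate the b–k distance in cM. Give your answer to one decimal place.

24.7 cM

The two rarest classes, b + k and + ts +, are the double crossovers. Comparing them with the parentals, only the k allele has switched, so k is the middle locus and the order is ts – k – b.
Crossovers in the k–b interval produce the single-crossover classes + + + and b ts k (201 + 272 = 473) plus the double crossovers (34).
RF(k–b) = (473 + 34) / 2055 = 507/2055 = 0.2467 → 24.7 cM.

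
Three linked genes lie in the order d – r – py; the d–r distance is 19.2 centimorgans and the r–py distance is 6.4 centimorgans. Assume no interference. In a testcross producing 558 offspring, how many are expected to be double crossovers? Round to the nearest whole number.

Map distances give recombination frequencies of 0.192 and 0.064 for the two intervals.
With no interference, expected double-crossover frequency = 0.192 × 0.064 = 0.01229.
Expected number = 0.01229 × 558 = 6.86 ≈ 7.

7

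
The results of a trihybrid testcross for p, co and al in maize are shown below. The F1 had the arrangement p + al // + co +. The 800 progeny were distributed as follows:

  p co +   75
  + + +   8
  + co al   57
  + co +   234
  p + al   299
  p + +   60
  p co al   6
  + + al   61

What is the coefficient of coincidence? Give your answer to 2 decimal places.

The two rarest classes, p co al and + + +, are the double crossovers. Comparing them with the parentals, only the co allele has switched, so co is the middle locus and the order is p – co – al.
p–co: (136 + 14)/800 = 0.1875; co–al: (117 + 14)/800 = 0.1638.
Expected DCO frequency = 0.1875 × 0.1638 ≈ 0.03071; observed = 14/800 ≈ 0.01750.
Coefficient of coincidence = 0.01750/0.03071 ≈ 0.57.

0.57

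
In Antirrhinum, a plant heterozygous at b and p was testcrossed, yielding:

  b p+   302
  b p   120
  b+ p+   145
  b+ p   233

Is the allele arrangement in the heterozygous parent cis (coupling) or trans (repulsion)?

trans

The two most frequent classes are b+ p (233) and b p+ (302); these are the parental (non-recombinant) types.
So the F1 carried b+ p on one chromosome and b p+ on the other — the recessive alleles are on opposite chromosomes (trans / repulsion).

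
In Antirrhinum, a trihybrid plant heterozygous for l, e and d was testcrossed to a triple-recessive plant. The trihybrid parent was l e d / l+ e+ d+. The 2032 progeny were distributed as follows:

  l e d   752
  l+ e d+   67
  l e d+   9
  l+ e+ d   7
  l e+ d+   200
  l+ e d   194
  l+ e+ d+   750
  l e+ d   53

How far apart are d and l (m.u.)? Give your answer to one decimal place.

The two rarest classes, l e d+ and l+ e+ d, are the double crossovers. Comparing them with the parentals, only the d allele has switched, so d is the middle locus and the order is e – d – l.
Crossovers in the d–l interval produce the single-crossover classes l+ e d and l e+ d+ (194 + 200 = 394) plus the double crossovers (16).
RF(d–l) = (394 + 16) / 2032 = 410/2032 = 0.2018 → 20.2 m.u.

20.2 m.u.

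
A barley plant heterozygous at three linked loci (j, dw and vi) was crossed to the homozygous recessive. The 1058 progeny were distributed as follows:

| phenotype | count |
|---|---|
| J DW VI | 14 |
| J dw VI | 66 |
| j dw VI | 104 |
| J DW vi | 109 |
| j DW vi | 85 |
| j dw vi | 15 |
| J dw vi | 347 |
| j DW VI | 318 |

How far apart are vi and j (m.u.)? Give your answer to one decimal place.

The two most frequent reciprocal classes, j DW VI and J dw vi, are the parental types, so the F1 was j DW VI / J dw vi.
The two rarest classes, J DW VI and j dw vi, are the double crossovers. Comparing them with the parentals, only the j allele has switched, so j is the middle locus and the order is dw – j – vi.
Crossovers in the j–vi interval produce the single-crossover classes j DW vi and J dw VI (85 + 66 = 151) plus the double crossovers (29).
RF(j–vi) = (151 + 29) / 1058 = 180/1058 = 0.1701 → 17.0 m.u.

17.0 m.u.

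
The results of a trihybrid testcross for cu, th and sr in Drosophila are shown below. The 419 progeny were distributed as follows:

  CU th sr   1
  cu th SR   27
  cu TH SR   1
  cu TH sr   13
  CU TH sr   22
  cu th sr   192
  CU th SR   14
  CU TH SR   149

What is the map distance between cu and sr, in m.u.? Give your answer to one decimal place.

12.2 m.u.

The two most frequent reciprocal classes, cu th sr and CU TH SR, are the parental types, so the F1 was cu th sr / CU TH SR.
The two rarest classes, CU th sr and cu TH SR, are the double crossovers. Comparing them with the parentals, only the cu allele has switched, so cu is the middle locus and the order is sr – cu – th.
Crossovers in the sr–cu interval produce the single-crossover classes cu th SR and CU TH sr (27 + 22 = 49) plus the double crossovers (2).
RF(sr–cu) = (49 + 2) / 419 = 51/419 = 0.1217 → 12.2 m.u.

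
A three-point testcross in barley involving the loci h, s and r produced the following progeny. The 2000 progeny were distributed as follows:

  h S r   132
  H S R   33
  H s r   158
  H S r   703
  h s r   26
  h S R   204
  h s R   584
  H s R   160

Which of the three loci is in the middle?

The two most frequent reciprocal classes, h s R and H S r, are the parental types, so the F1 was h s R / H S r.
The two rarest classes, h s r and H S R, are the double crossovers. Comparing them with the parentals, only the r allele has switched, so r is the middle locus and the order is h – r – s.

r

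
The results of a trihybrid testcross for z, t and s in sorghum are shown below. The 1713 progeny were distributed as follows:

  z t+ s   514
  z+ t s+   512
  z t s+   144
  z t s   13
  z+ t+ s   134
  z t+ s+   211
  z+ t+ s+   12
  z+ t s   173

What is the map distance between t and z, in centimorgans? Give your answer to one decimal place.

The two most frequent reciprocal classes, z+ t s+ and z t+ s, are the parental types, so the F1 was z+ t s+ / z t+ s.
The two rarest classes, z+ t+ s+ and z t s, are the double crossovers. Comparing them with the parentals, only the t allele has switched, so t is the middle locus and the order is z – t – s.
Crossovers in the z–t interval produce the single-crossover classes z t s+ and z+ t+ s (144 + 134 = 278) plus the double crossovers (25).
RF(z–t) = (278 + 25) / 1713 = 303/1713 = 0.1769 → 17.7 centimorgans.

17.7 centimorgans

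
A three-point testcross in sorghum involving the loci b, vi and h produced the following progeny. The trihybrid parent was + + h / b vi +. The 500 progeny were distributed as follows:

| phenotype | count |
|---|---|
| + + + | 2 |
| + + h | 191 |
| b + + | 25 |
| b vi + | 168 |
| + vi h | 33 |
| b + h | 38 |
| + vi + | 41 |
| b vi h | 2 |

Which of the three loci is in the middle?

The two rarest classes, + + + and b vi h, are the double crossovers. Comparing them with the parentals, only the h allele has switched, so h is the middle locus and the order is b – h – vi.

h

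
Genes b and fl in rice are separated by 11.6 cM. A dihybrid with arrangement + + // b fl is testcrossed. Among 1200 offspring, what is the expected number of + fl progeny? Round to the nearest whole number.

A map distance of 11.6 cM corresponds to a recombination frequency of 0.116.
The F1 is + + / b fl, so + fl is a recombinant gamete class with expected frequency r/2 = 0.116/2 = 0.0580.
Expected number = 0.0580 × 1200 = 69.60 ≈ 70.

70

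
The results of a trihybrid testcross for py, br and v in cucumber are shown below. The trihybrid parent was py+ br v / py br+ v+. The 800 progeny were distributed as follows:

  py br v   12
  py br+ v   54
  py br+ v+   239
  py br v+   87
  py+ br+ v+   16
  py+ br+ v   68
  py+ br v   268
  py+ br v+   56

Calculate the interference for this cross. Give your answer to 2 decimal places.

The two rarest classes, py br v and py+ br+ v+, are the double crossovers. Comparing them with the parentals, only the py allele has switched, so py is the middle locus and the order is br – py – v.
br–py: (155 + 28)/800 = 0.2288; py–v: (110 + 28)/800 = 0.1725.
Expected DCO frequency = 0.2288 × 0.1725 ≈ 0.03947; observed = 28/800 ≈ 0.03500.
Coefficient of coincidence = 0.03500/0.03947 ≈ 0.89; interference = 1 − 0.89 = 0.11.

0.11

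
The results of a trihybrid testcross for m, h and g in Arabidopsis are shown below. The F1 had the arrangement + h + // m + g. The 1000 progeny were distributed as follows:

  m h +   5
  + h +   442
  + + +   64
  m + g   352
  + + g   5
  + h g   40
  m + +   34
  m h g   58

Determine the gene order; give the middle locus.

The two rarest classes, m h + and + + g, are the double crossovers. Comparing them with the parentals, only the m allele has switched, so m is the middle locus and the order is h – m – g.

m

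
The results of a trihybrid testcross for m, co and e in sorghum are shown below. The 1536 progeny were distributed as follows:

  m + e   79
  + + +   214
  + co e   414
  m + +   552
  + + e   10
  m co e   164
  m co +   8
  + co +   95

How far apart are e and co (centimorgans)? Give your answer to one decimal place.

12.5 centimorgans

The two most frequent reciprocal classes, + co e and m + +, are the parental types, so the F1 was + co e / m + +.
The two rarest classes, + + e and m co +, are the double crossovers. Comparing them with the parentals, only the co allele has switched, so co is the middle locus and the order is m – co – e.
Crossovers in the co–e interval produce the single-crossover classes + co + and m + e (95 + 79 = 174) plus the double crossovers (18).
RF(co–e) = (174 + 18) / 1536 = 192/1536 = 0.1250 → 12.5 centimorgans.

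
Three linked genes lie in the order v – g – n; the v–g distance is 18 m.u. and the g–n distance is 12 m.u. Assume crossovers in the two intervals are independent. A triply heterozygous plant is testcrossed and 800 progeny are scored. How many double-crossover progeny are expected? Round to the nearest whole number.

17

Map distances give recombination frequencies of 0.180 and 0.120 for the two intervals.
With no interference, expected double-crossover frequency = 0.180 × 0.120 = 0.02160.
Expected number = 0.02160 × 800 = 17.28 ≈ 17.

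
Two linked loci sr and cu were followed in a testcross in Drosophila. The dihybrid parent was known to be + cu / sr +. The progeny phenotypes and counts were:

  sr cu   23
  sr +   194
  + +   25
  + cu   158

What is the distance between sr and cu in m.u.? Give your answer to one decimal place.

12.0 m.u.

The recombinant classes are + + and sr cu: 25 + 23 = 48.
Recombination frequency = 48/400 = 0.1200 ≈ 12.0%, i.e. 12.0 m.u.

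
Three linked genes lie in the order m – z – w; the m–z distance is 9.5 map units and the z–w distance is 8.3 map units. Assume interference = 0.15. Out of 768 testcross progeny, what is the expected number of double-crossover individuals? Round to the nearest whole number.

Map distances give recombination frequencies of 0.095 and 0.083 for the two intervals.
With interference 0.15 (so coincidence = 0.85), expected double-crossover frequency = 0.095 × 0.083 × 0.85 = 0.00670.
Expected number = 0.00670 × 768 = 5.15 ≈ 5.

5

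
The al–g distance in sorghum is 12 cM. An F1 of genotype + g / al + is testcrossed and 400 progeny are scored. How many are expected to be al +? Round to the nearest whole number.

A map distance of 12 cM corresponds to a recombination frequency of 0.120.
The F1 is + g / al +, so al + is a parental gamete class with expected frequency (1 − r)/2 = 0.880/2 = 0.4400.
Expected number = 0.4400 × 400 = 176.00 ≈ 176.

176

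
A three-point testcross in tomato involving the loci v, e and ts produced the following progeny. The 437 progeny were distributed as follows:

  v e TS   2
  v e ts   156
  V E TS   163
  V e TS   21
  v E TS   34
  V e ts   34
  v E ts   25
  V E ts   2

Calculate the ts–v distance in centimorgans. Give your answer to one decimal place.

16.5 centimorgans

The two most frequent reciprocal classes, V E TS and v e ts, are the parental types, so the F1 was V E TS / v e ts.
The two rarest classes, V E ts and v e TS, are the double crossovers. Comparing them with the parentals, only the ts allele has switched, so ts is the middle locus and the order is e – ts – v.
Crossovers in the ts–v interval produce the single-crossover classes v E TS and V e ts (34 + 34 = 68) plus the double crossovers (4).
RF(ts–v) = (68 + 4) / 437 = 72/437 = 0.1648 → 16.5 centimorgans.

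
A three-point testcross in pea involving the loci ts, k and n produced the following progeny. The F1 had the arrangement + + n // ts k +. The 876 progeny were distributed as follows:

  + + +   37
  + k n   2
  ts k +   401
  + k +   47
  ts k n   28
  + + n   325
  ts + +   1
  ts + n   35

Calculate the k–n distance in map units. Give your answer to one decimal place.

7.8 map units

The two rarest classes, + k n and ts + +, are the double crossovers. Comparing them with the parentals, only the k allele has switched, so k is the middle locus and the order is ts – k – n.
Crossovers in the k–n interval produce the single-crossover classes + + + and ts k n (37 + 28 = 65) plus the double crossovers (3).
RF(k–n) = (65 + 3) / 876 = 68/876 = 0.0776 → 7.8 map units.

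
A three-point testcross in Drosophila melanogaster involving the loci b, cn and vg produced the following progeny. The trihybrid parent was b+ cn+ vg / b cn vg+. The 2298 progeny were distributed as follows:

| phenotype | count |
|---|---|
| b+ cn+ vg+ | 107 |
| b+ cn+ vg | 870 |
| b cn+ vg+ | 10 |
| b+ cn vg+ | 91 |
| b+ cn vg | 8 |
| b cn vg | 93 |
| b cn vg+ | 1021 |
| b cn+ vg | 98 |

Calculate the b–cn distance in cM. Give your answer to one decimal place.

9.0 cM

The two rarest classes, b+ cn vg and b cn+ vg+, are the double crossovers. Comparing them with the parentals, only the cn allele has switched, so cn is the middle locus and the order is b – cn – vg.
Crossovers in the b–cn interval produce the single-crossover classes b cn+ vg and b+ cn vg+ (98 + 91 = 189) plus the double crossovers (18).
RF(b–cn) = (189 + 18) / 2298 = 207/2298 = 0.0901 → 9.0 cM.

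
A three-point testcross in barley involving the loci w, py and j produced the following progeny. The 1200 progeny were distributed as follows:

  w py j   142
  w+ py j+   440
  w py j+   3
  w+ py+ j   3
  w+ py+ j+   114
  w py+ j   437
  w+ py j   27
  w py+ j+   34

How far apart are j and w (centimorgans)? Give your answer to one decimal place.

The two most frequent reciprocal classes, w py+ j and w+ py j+, are the parental types, so the F1 was w py+ j / w+ py j+.
The two rarest classes, w+ py+ j and w py j+, are the double crossovers. Comparing them with the parentals, only the w allele has switched, so w is the middle locus and the order is py – w – j.
Crossovers in the w–j interval produce the single-crossover classes w py+ j+ and w+ py j (34 + 27 = 61) plus the double crossovers (6).
RF(w–j) = (61 + 6) / 1200 = 67/1200 = 0.0558 → 5.6 centimorgans.

5.6 centimorgans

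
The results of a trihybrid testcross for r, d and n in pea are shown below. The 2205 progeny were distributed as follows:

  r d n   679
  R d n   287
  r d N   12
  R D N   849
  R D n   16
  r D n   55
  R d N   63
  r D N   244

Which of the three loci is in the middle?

n

The two most frequent reciprocal classes, r d n and R D N, are the parental types, so the F1 was r d n / R D N.
The two rarest classes, r d N and R D n, are the double crossovers. Comparing them with the parentals, only the n allele has switched, so n is the middle locus and the order is r – n – d.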